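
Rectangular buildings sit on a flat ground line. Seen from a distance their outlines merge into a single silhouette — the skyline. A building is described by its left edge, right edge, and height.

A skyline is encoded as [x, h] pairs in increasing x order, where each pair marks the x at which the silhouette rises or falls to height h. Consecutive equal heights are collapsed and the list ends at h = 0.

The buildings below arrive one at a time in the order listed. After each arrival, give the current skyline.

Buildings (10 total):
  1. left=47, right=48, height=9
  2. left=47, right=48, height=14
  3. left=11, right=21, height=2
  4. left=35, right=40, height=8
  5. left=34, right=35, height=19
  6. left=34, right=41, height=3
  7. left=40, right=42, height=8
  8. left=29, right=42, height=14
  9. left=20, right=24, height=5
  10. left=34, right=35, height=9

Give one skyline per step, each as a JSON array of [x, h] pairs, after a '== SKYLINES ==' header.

== SKYLINES ==
[[47,9],[48,0]]
[[47,14],[48,0]]
[[11,2],[21,0],[47,14],[48,0]]
[[11,2],[21,0],[35,8],[40,0],[47,14],[48,0]]
[[11,2],[21,0],[34,19],[35,8],[40,0],[47,14],[48,0]]
[[11,2],[21,0],[34,19],[35,8],[40,3],[41,0],[47,14],[48,0]]
[[11,2],[21,0],[34,19],[35,8],[42,0],[47,14],[48,0]]
[[11,2],[21,0],[29,14],[34,19],[35,14],[42,0],[47,14],[48,0]]
[[11,2],[20,5],[24,0],[29,14],[34,19],[35,14],[42,0],[47,14],[48,0]]
[[11,2],[20,5],[24,0],[29,14],[34,19],[35,14],[42,0],[47,14],[48,0]]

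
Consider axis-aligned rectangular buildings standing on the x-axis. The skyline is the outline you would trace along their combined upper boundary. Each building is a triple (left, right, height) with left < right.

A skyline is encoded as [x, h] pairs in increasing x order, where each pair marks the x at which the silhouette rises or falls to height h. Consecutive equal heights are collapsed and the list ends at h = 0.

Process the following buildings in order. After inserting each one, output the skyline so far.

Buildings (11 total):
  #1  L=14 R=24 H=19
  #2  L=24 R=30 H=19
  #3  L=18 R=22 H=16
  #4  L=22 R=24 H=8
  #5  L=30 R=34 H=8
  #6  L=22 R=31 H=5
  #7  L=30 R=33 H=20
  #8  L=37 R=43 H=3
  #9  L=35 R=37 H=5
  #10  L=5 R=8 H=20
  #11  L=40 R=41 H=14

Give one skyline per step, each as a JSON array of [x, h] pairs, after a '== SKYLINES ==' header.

== SKYLINES ==
[[14,19],[24,0]]
[[14,19],[30,0]]
[[14,19],[30,0]]
[[14,19],[30,0]]
[[14,19],[30,8],[34,0]]
[[14,19],[30,8],[34,0]]
[[14,19],[30,20],[33,8],[34,0]]
[[14,19],[30,20],[33,8],[34,0],[37,3],[43,0]]
[[14,19],[30,20],[33,8],[34,0],[35,5],[37,3],[43,0]]
[[5,20],[8,0],[14,19],[30,20],[33,8],[34,0],[35,5],[37,3],[43,0]]
[[5,20],[8,0],[14,19],[30,20],[33,8],[34,0],[35,5],[37,3],[40,14],[41,3],[43,0]]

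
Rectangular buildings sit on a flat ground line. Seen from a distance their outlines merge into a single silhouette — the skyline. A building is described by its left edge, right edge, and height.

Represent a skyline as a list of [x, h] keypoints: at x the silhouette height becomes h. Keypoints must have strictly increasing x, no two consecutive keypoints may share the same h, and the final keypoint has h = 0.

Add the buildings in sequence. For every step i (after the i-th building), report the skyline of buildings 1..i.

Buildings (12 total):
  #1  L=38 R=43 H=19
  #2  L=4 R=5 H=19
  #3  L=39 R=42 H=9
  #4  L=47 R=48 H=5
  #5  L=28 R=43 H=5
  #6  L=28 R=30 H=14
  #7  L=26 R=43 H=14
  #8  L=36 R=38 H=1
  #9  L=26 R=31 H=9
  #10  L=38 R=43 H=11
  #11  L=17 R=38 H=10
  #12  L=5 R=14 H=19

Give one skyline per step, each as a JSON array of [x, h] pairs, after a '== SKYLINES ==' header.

== SKYLINES ==
[[38,19],[43,0]]
[[4,19],[5,0],[38,19],[43,0]]
[[4,19],[5,0],[38,19],[43,0]]
[[4,19],[5,0],[38,19],[43,0],[47,5],[48,0]]
[[4,19],[5,0],[28,5],[38,19],[43,0],[47,5],[48,0]]
[[4,19],[5,0],[28,14],[30,5],[38,19],[43,0],[47,5],[48,0]]
[[4,19],[5,0],[26,14],[38,19],[43,0],[47,5],[48,0]]
[[4,19],[5,0],[26,14],[38,19],[43,0],[47,5],[48,0]]
[[4,19],[5,0],[26,14],[38,19],[43,0],[47,5],[48,0]]
[[4,19],[5,0],[26,14],[38,19],[43,0],[47,5],[48,0]]
[[4,19],[5,0],[17,10],[26,14],[38,19],[43,0],[47,5],[48,0]]
[[4,19],[14,0],[17,10],[26,14],[38,19],[43,0],[47,5],[48,0]]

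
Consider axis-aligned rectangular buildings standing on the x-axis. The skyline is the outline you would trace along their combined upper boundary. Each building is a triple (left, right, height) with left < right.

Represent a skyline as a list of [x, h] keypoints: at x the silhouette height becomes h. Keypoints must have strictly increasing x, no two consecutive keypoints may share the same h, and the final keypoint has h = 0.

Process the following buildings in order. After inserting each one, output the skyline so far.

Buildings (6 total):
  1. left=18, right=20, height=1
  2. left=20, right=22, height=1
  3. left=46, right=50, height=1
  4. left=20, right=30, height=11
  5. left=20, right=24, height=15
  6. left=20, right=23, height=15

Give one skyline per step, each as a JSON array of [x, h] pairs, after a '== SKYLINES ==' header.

== SKYLINES ==
[[18,1],[20,0]]
[[18,1],[22,0]]
[[18,1],[22,0],[46,1],[50,0]]
[[18,1],[20,11],[30,0],[46,1],[50,0]]
[[18,1],[20,15],[24,11],[30,0],[46,1],[50,0]]
[[18,1],[20,15],[24,11],[30,0],[46,1],[50,0]]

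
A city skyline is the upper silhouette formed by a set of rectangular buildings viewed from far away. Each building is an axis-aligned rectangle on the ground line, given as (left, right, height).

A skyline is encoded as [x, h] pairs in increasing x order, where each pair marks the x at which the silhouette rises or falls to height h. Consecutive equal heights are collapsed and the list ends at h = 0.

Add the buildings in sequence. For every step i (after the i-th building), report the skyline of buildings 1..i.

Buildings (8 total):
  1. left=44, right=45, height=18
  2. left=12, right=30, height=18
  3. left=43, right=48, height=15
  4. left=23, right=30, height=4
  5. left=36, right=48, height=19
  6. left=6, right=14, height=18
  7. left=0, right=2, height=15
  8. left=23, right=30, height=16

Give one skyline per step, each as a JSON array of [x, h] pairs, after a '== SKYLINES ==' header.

== SKYLINES ==
[[44,18],[45,0]]
[[12,18],[30,0],[44,18],[45,0]]
[[12,18],[30,0],[43,15],[44,18],[45,15],[48,0]]
[[12,18],[30,0],[43,15],[44,18],[45,15],[48,0]]
[[12,18],[30,0],[36,19],[48,0]]
[[6,18],[30,0],[36,19],[48,0]]
[[0,15],[2,0],[6,18],[30,0],[36,19],[48,0]]
[[0,15],[2,0],[6,18],[30,0],[36,19],[48,0]]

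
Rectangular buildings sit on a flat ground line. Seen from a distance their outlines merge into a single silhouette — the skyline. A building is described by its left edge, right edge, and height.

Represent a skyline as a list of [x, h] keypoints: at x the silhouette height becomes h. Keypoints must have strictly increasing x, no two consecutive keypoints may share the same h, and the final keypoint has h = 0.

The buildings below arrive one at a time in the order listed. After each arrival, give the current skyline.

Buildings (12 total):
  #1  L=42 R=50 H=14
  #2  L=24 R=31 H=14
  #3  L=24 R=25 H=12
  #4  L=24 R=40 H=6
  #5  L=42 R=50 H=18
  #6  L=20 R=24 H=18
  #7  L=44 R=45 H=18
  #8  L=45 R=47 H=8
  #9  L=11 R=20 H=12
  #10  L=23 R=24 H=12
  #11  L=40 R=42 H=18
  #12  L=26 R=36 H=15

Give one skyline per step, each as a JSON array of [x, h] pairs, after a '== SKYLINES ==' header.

== SKYLINES ==
[[42,14],[50,0]]
[[24,14],[31,0],[42,14],[50,0]]
[[24,14],[31,0],[42,14],[50,0]]
[[24,14],[31,6],[40,0],[42,14],[50,0]]
[[24,14],[31,6],[40,0],[42,18],[50,0]]
[[20,18],[24,14],[31,6],[40,0],[42,18],[50,0]]
[[20,18],[24,14],[31,6],[40,0],[42,18],[50,0]]
[[20,18],[24,14],[31,6],[40,0],[42,18],[50,0]]
[[11,12],[20,18],[24,14],[31,6],[40,0],[42,18],[50,0]]
[[11,12],[20,18],[24,14],[31,6],[40,0],[42,18],[50,0]]
[[11,12],[20,18],[24,14],[31,6],[40,18],[50,0]]
[[11,12],[20,18],[24,14],[26,15],[36,6],[40,18],[50,0]]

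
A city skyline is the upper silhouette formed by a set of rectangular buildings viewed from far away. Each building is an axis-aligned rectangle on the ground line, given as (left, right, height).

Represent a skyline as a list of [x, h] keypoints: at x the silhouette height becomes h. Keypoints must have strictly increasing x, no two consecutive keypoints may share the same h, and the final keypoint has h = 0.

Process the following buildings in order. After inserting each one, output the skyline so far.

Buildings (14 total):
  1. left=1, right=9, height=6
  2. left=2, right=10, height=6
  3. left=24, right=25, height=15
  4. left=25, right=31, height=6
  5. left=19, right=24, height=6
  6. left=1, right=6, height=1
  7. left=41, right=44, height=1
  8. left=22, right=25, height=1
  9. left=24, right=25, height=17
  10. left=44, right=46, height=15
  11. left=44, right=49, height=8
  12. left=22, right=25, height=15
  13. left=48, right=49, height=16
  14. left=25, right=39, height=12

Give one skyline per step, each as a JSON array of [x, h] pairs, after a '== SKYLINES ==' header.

== SKYLINES ==
[[1,6],[9,0]]
[[1,6],[10,0]]
[[1,6],[10,0],[24,15],[25,0]]
[[1,6],[10,0],[24,15],[25,6],[31,0]]
[[1,6],[10,0],[19,6],[24,15],[25,6],[31,0]]
[[1,6],[10,0],[19,6],[24,15],[25,6],[31,0]]
[[1,6],[10,0],[19,6],[24,15],[25,6],[31,0],[41,1],[44,0]]
[[1,6],[10,0],[19,6],[24,15],[25,6],[31,0],[41,1],[44,0]]
[[1,6],[10,0],[19,6],[24,17],[25,6],[31,0],[41,1],[44,0]]
[[1,6],[10,0],[19,6],[24,17],[25,6],[31,0],[41,1],[44,15],[46,0]]
[[1,6],[10,0],[19,6],[24,17],[25,6],[31,0],[41,1],[44,15],[46,8],[49,0]]
[[1,6],[10,0],[19,6],[22,15],[24,17],[25,6],[31,0],[41,1],[44,15],[46,8],[49,0]]
[[1,6],[10,0],[19,6],[22,15],[24,17],[25,6],[31,0],[41,1],[44,15],[46,8],[48,16],[49,0]]
[[1,6],[10,0],[19,6],[22,15],[24,17],[25,12],[39,0],[41,1],[44,15],[46,8],[48,16],[49,0]]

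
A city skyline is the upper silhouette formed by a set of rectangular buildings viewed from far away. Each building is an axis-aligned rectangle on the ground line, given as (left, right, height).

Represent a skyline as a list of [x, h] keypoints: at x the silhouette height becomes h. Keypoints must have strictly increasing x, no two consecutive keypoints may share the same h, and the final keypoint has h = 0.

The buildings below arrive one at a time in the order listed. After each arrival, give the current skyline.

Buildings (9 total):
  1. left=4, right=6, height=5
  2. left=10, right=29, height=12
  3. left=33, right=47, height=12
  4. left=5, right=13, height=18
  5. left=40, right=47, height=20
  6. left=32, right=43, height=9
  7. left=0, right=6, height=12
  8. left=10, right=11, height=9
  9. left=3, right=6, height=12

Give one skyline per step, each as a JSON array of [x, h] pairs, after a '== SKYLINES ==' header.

== SKYLINES ==
[[4,5],[6,0]]
[[4,5],[6,0],[10,12],[29,0]]
[[4,5],[6,0],[10,12],[29,0],[33,12],[47,0]]
[[4,5],[5,18],[13,12],[29,0],[33,12],[47,0]]
[[4,5],[5,18],[13,12],[29,0],[33,12],[40,20],[47,0]]
[[4,5],[5,18],[13,12],[29,0],[32,9],[33,12],[40,20],[47,0]]
[[0,12],[5,18],[13,12],[29,0],[32,9],[33,12],[40,20],[47,0]]
[[0,12],[5,18],[13,12],[29,0],[32,9],[33,12],[40,20],[47,0]]
[[0,12],[5,18],[13,12],[29,0],[32,9],[33,12],[40,20],[47,0]]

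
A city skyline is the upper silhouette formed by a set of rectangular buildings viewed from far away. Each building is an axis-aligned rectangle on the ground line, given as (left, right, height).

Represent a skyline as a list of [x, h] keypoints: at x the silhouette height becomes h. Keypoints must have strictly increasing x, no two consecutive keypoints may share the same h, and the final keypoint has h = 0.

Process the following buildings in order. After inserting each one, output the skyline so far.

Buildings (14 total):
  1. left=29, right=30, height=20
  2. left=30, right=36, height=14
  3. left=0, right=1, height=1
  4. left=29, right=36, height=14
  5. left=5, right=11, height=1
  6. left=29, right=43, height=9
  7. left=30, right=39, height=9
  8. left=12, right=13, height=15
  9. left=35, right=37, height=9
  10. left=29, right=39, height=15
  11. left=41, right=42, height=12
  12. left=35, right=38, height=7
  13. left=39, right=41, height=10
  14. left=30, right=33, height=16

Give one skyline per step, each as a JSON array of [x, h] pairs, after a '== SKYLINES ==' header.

== SKYLINES ==
[[29,20],[30,0]]
[[29,20],[30,14],[36,0]]
[[0,1],[1,0],[29,20],[30,14],[36,0]]
[[0,1],[1,0],[29,20],[30,14],[36,0]]
[[0,1],[1,0],[5,1],[11,0],[29,20],[30,14],[36,0]]
[[0,1],[1,0],[5,1],[11,0],[29,20],[30,14],[36,9],[43,0]]
[[0,1],[1,0],[5,1],[11,0],[29,20],[30,14],[36,9],[43,0]]
[[0,1],[1,0],[5,1],[11,0],[12,15],[13,0],[29,20],[30,14],[36,9],[43,0]]
[[0,1],[1,0],[5,1],[11,0],[12,15],[13,0],[29,20],[30,14],[36,9],[43,0]]
[[0,1],[1,0],[5,1],[11,0],[12,15],[13,0],[29,20],[30,15],[39,9],[43,0]]
[[0,1],[1,0],[5,1],[11,0],[12,15],[13,0],[29,20],[30,15],[39,9],[41,12],[42,9],[43,0]]
[[0,1],[1,0],[5,1],[11,0],[12,15],[13,0],[29,20],[30,15],[39,9],[41,12],[42,9],[43,0]]
[[0,1],[1,0],[5,1],[11,0],[12,15],[13,0],[29,20],[30,15],[39,10],[41,12],[42,9],[43,0]]
[[0,1],[1,0],[5,1],[11,0],[12,15],[13,0],[29,20],[30,16],[33,15],[39,10],[41,12],[42,9],[43,0]]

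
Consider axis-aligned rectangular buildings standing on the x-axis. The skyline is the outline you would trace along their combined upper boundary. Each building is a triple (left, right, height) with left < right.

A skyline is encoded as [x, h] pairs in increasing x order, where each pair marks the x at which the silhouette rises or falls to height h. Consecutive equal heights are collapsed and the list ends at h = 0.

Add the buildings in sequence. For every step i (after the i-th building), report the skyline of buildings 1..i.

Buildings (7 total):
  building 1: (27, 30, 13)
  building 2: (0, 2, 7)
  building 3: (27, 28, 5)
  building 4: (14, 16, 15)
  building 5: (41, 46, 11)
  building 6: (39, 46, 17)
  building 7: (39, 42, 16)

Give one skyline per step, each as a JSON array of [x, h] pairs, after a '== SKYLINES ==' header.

== SKYLINES ==
[[27,13],[30,0]]
[[0,7],[2,0],[27,13],[30,0]]
[[0,7],[2,0],[27,13],[30,0]]
[[0,7],[2,0],[14,15],[16,0],[27,13],[30,0]]
[[0,7],[2,0],[14,15],[16,0],[27,13],[30,0],[41,11],[46,0]]
[[0,7],[2,0],[14,15],[16,0],[27,13],[30,0],[39,17],[46,0]]
[[0,7],[2,0],[14,15],[16,0],[27,13],[30,0],[39,17],[46,0]]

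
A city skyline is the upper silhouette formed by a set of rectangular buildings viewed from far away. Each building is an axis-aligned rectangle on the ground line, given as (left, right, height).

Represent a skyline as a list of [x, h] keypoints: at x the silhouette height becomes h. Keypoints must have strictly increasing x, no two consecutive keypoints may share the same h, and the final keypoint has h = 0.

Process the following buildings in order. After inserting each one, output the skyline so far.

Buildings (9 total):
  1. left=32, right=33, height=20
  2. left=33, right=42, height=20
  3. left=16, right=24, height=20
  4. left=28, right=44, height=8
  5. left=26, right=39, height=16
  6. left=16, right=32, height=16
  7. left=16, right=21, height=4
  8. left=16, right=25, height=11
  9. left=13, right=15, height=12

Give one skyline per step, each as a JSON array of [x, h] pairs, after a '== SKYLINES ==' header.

== SKYLINES ==
[[32,20],[33,0]]
[[32,20],[42,0]]
[[16,20],[24,0],[32,20],[42,0]]
[[16,20],[24,0],[28,8],[32,20],[42,8],[44,0]]
[[16,20],[24,0],[26,16],[32,20],[42,8],[44,0]]
[[16,20],[24,16],[32,20],[42,8],[44,0]]
[[16,20],[24,16],[32,20],[42,8],[44,0]]
[[16,20],[24,16],[32,20],[42,8],[44,0]]
[[13,12],[15,0],[16,20],[24,16],[32,20],[42,8],[44,0]]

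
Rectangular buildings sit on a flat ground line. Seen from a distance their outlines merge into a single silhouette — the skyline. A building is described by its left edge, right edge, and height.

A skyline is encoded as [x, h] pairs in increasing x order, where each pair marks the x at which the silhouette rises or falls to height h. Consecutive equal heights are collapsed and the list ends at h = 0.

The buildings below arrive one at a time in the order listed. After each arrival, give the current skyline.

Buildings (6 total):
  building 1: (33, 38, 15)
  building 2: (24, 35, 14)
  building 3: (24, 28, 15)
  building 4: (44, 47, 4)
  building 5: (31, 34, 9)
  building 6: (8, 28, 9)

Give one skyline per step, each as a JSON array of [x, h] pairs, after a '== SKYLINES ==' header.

== SKYLINES ==
[[33,15],[38,0]]
[[24,14],[33,15],[38,0]]
[[24,15],[28,14],[33,15],[38,0]]
[[24,15],[28,14],[33,15],[38,0],[44,4],[47,0]]
[[24,15],[28,14],[33,15],[38,0],[44,4],[47,0]]
[[8,9],[24,15],[28,14],[33,15],[38,0],[44,4],[47,0]]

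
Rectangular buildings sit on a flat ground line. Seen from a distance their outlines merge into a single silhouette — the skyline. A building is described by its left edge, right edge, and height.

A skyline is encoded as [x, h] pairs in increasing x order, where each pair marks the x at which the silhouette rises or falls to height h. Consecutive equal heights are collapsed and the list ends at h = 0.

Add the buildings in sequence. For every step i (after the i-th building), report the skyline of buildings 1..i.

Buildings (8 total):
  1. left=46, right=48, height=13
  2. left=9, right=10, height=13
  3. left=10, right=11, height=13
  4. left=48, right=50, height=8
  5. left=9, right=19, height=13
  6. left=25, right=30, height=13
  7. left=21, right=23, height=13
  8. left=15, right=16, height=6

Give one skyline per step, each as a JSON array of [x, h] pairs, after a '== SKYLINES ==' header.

== SKYLINES ==
[[46,13],[48,0]]
[[9,13],[10,0],[46,13],[48,0]]
[[9,13],[11,0],[46,13],[48,0]]
[[9,13],[11,0],[46,13],[48,8],[50,0]]
[[9,13],[19,0],[46,13],[48,8],[50,0]]
[[9,13],[19,0],[25,13],[30,0],[46,13],[48,8],[50,0]]
[[9,13],[19,0],[21,13],[23,0],[25,13],[30,0],[46,13],[48,8],[50,0]]
[[9,13],[19,0],[21,13],[23,0],[25,13],[30,0],[46,13],[48,8],[50,0]]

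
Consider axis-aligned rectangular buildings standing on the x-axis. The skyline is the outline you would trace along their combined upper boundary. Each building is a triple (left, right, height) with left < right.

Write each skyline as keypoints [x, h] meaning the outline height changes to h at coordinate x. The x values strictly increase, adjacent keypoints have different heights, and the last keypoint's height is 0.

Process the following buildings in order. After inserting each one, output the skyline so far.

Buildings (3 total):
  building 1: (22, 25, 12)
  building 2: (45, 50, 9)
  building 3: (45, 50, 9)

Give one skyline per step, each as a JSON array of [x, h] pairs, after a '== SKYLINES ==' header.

== SKYLINES ==
[[22,12],[25,0]]
[[22,12],[25,0],[45,9],[50,0]]
[[22,12],[25,0],[45,9],[50,0]]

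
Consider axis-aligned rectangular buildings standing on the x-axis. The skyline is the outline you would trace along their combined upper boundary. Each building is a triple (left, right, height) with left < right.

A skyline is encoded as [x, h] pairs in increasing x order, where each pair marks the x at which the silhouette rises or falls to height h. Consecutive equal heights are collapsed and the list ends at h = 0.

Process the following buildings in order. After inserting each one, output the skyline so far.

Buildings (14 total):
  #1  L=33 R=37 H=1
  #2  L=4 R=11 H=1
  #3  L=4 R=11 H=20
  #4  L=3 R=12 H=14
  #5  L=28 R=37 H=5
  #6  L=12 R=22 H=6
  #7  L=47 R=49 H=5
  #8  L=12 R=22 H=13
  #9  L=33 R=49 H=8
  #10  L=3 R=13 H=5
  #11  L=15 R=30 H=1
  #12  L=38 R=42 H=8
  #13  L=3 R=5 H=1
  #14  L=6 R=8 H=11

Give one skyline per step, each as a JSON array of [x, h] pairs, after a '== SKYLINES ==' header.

== SKYLINES ==
[[33,1],[37,0]]
[[4,1],[11,0],[33,1],[37,0]]
[[4,20],[11,0],[33,1],[37,0]]
[[3,14],[4,20],[11,14],[12,0],[33,1],[37,0]]
[[3,14],[4,20],[11,14],[12,0],[28,5],[37,0]]
[[3,14],[4,20],[11,14],[12,6],[22,0],[28,5],[37,0]]
[[3,14],[4,20],[11,14],[12,6],[22,0],[28,5],[37,0],[47,5],[49,0]]
[[3,14],[4,20],[11,14],[12,13],[22,0],[28,5],[37,0],[47,5],[49,0]]
[[3,14],[4,20],[11,14],[12,13],[22,0],[28,5],[33,8],[49,0]]
[[3,14],[4,20],[11,14],[12,13],[22,0],[28,5],[33,8],[49,0]]
[[3,14],[4,20],[11,14],[12,13],[22,1],[28,5],[33,8],[49,0]]
[[3,14],[4,20],[11,14],[12,13],[22,1],[28,5],[33,8],[49,0]]
[[3,14],[4,20],[11,14],[12,13],[22,1],[28,5],[33,8],[49,0]]
[[3,14],[4,20],[11,14],[12,13],[22,1],[28,5],[33,8],[49,0]]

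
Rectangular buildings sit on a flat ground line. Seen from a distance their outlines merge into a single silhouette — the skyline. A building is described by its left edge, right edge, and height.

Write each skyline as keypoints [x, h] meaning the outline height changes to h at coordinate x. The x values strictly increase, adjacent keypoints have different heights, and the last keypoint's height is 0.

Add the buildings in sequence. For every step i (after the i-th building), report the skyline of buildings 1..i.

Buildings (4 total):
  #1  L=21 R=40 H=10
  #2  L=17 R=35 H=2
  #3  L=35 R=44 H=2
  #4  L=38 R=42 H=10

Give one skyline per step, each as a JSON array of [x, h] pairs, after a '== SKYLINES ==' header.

== SKYLINES ==
[[21,10],[40,0]]
[[17,2],[21,10],[40,0]]
[[17,2],[21,10],[40,2],[44,0]]
[[17,2],[21,10],[42,2],[44,0]]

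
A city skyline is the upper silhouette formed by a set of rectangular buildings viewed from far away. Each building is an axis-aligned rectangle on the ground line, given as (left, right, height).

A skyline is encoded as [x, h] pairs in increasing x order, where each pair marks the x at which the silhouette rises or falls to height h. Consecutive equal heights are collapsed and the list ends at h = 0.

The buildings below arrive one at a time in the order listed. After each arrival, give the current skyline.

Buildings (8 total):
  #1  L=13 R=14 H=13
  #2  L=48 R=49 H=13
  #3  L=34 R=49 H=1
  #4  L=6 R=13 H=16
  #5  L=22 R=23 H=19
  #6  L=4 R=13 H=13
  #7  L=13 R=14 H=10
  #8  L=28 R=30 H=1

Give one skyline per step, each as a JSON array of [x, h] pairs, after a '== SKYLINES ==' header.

== SKYLINES ==
[[13,13],[14,0]]
[[13,13],[14,0],[48,13],[49,0]]
[[13,13],[14,0],[34,1],[48,13],[49,0]]
[[6,16],[13,13],[14,0],[34,1],[48,13],[49,0]]
[[6,16],[13,13],[14,0],[22,19],[23,0],[34,1],[48,13],[49,0]]
[[4,13],[6,16],[13,13],[14,0],[22,19],[23,0],[34,1],[48,13],[49,0]]
[[4,13],[6,16],[13,13],[14,0],[22,19],[23,0],[34,1],[48,13],[49,0]]
[[4,13],[6,16],[13,13],[14,0],[22,19],[23,0],[28,1],[30,0],[34,1],[48,13],[49,0]]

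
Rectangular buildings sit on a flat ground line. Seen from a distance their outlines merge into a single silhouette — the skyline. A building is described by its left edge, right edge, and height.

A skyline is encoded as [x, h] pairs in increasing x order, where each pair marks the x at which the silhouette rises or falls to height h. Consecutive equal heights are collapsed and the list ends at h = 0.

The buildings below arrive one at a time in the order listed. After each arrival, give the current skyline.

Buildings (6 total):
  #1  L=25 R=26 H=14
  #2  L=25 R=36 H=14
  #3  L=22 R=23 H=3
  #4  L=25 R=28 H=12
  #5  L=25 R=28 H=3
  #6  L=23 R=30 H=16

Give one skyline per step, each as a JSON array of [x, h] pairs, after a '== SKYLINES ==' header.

== SKYLINES ==
[[25,14],[26,0]]
[[25,14],[36,0]]
[[22,3],[23,0],[25,14],[36,0]]
[[22,3],[23,0],[25,14],[36,0]]
[[22,3],[23,0],[25,14],[36,0]]
[[22,3],[23,16],[30,14],[36,0]]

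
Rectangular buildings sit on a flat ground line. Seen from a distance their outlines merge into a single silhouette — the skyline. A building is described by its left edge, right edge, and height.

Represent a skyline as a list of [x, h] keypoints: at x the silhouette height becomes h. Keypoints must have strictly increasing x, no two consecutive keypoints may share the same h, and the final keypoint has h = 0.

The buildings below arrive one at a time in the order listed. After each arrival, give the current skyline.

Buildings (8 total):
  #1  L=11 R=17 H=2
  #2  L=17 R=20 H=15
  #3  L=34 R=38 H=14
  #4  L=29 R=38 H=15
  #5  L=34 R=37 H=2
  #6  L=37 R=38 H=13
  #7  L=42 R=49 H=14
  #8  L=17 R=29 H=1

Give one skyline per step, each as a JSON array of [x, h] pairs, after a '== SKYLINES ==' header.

== SKYLINES ==
[[11,2],[17,0]]
[[11,2],[17,15],[20,0]]
[[11,2],[17,15],[20,0],[34,14],[38,0]]
[[11,2],[17,15],[20,0],[29,15],[38,0]]
[[11,2],[17,15],[20,0],[29,15],[38,0]]
[[11,2],[17,15],[20,0],[29,15],[38,0]]
[[11,2],[17,15],[20,0],[29,15],[38,0],[42,14],[49,0]]
[[11,2],[17,15],[20,1],[29,15],[38,0],[42,14],[49,0]]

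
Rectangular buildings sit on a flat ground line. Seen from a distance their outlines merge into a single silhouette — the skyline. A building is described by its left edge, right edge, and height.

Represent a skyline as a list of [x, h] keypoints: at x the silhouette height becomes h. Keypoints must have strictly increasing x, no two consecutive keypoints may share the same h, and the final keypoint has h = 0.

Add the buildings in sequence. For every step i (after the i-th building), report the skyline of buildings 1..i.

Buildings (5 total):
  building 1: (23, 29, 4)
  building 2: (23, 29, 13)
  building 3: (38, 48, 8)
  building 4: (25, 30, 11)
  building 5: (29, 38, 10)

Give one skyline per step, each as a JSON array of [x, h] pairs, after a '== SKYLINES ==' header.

== SKYLINES ==
[[23,4],[29,0]]
[[23,13],[29,0]]
[[23,13],[29,0],[38,8],[48,0]]
[[23,13],[29,11],[30,0],[38,8],[48,0]]
[[23,13],[29,11],[30,10],[38,8],[48,0]]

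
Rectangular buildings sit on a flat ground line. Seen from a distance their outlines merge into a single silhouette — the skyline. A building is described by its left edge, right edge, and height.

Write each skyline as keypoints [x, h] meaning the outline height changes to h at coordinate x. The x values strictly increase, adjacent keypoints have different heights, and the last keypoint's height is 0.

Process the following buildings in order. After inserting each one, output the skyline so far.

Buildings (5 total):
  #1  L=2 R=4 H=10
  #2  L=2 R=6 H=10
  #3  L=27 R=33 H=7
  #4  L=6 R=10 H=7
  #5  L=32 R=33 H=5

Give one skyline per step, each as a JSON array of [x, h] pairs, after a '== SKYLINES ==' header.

== SKYLINES ==
[[2,10],[4,0]]
[[2,10],[6,0]]
[[2,10],[6,0],[27,7],[33,0]]
[[2,10],[6,7],[10,0],[27,7],[33,0]]
[[2,10],[6,7],[10,0],[27,7],[33,0]]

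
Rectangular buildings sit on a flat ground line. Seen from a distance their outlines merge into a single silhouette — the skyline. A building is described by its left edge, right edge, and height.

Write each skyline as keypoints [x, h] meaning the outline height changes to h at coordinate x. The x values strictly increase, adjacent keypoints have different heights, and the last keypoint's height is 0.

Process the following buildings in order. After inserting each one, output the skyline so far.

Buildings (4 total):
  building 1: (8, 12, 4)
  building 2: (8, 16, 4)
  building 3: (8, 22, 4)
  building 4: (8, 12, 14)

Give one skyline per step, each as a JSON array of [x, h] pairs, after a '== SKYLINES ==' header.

== SKYLINES ==
[[8,4],[12,0]]
[[8,4],[16,0]]
[[8,4],[22,0]]
[[8,14],[12,4],[22,0]]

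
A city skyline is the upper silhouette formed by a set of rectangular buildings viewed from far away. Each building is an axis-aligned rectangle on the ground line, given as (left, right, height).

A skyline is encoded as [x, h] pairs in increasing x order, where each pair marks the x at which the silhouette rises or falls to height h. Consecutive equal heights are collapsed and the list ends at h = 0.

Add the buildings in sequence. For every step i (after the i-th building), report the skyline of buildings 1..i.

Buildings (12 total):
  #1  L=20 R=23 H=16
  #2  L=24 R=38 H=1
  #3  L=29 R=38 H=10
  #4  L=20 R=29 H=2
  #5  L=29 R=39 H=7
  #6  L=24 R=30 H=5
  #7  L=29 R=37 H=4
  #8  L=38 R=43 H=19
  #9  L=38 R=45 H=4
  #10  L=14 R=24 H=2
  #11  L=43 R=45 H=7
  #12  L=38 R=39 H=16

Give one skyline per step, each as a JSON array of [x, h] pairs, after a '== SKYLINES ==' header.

== SKYLINES ==
[[20,16],[23,0]]
[[20,16],[23,0],[24,1],[38,0]]
[[20,16],[23,0],[24,1],[29,10],[38,0]]
[[20,16],[23,2],[29,10],[38,0]]
[[20,16],[23,2],[29,10],[38,7],[39,0]]
[[20,16],[23,2],[24,5],[29,10],[38,7],[39,0]]
[[20,16],[23,2],[24,5],[29,10],[38,7],[39,0]]
[[20,16],[23,2],[24,5],[29,10],[38,19],[43,0]]
[[20,16],[23,2],[24,5],[29,10],[38,19],[43,4],[45,0]]
[[14,2],[20,16],[23,2],[24,5],[29,10],[38,19],[43,4],[45,0]]
[[14,2],[20,16],[23,2],[24,5],[29,10],[38,19],[43,7],[45,0]]
[[14,2],[20,16],[23,2],[24,5],[29,10],[38,19],[43,7],[45,0]]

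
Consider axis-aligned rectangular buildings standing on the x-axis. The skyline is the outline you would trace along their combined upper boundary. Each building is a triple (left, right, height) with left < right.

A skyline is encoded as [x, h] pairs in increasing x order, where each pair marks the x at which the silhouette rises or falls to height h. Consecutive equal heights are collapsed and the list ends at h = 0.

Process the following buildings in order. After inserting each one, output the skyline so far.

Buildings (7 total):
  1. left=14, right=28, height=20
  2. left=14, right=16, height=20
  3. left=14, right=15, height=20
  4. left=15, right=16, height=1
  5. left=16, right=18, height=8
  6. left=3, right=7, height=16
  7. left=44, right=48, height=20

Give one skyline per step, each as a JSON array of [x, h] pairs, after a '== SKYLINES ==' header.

== SKYLINES ==
[[14,20],[28,0]]
[[14,20],[28,0]]
[[14,20],[28,0]]
[[14,20],[28,0]]
[[14,20],[28,0]]
[[3,16],[7,0],[14,20],[28,0]]
[[3,16],[7,0],[14,20],[28,0],[44,20],[48,0]]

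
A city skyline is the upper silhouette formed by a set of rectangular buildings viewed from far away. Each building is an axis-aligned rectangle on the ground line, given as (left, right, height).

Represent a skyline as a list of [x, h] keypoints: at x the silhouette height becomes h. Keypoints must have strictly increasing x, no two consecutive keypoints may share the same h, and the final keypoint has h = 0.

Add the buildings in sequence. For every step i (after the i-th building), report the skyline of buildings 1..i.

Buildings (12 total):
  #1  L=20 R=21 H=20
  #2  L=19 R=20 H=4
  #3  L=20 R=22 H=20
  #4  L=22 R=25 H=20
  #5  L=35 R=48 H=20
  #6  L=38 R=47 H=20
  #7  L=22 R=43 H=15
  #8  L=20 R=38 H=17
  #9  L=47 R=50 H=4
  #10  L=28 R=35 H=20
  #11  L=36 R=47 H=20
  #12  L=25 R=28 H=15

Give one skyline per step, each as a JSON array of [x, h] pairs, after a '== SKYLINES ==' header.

== SKYLINES ==
[[20,20],[21,0]]
[[19,4],[20,20],[21,0]]
[[19,4],[20,20],[22,0]]
[[19,4],[20,20],[25,0]]
[[19,4],[20,20],[25,0],[35,20],[48,0]]
[[19,4],[20,20],[25,0],[35,20],[48,0]]
[[19,4],[20,20],[25,15],[35,20],[48,0]]
[[19,4],[20,20],[25,17],[35,20],[48,0]]
[[19,4],[20,20],[25,17],[35,20],[48,4],[50,0]]
[[19,4],[20,20],[25,17],[28,20],[48,4],[50,0]]
[[19,4],[20,20],[25,17],[28,20],[48,4],[50,0]]
[[19,4],[20,20],[25,17],[28,20],[48,4],[50,0]]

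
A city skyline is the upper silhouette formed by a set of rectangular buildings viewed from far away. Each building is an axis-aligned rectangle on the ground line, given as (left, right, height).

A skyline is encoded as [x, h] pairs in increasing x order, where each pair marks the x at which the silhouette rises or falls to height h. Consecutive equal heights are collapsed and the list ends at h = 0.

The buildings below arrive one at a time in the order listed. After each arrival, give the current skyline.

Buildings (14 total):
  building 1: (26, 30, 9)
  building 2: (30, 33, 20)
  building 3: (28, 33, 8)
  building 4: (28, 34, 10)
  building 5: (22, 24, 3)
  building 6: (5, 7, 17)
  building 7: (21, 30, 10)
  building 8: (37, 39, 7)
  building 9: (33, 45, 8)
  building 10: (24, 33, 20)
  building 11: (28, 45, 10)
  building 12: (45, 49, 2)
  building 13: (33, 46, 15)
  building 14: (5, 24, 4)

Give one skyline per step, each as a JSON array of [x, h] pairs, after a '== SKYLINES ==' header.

== SKYLINES ==
[[26,9],[30,0]]
[[26,9],[30,20],[33,0]]
[[26,9],[30,20],[33,0]]
[[26,9],[28,10],[30,20],[33,10],[34,0]]
[[22,3],[24,0],[26,9],[28,10],[30,20],[33,10],[34,0]]
[[5,17],[7,0],[22,3],[24,0],[26,9],[28,10],[30,20],[33,10],[34,0]]
[[5,17],[7,0],[21,10],[30,20],[33,10],[34,0]]
[[5,17],[7,0],[21,10],[30,20],[33,10],[34,0],[37,7],[39,0]]
[[5,17],[7,0],[21,10],[30,20],[33,10],[34,8],[45,0]]
[[5,17],[7,0],[21,10],[24,20],[33,10],[34,8],[45,0]]
[[5,17],[7,0],[21,10],[24,20],[33,10],[45,0]]
[[5,17],[7,0],[21,10],[24,20],[33,10],[45,2],[49,0]]
[[5,17],[7,0],[21,10],[24,20],[33,15],[46,2],[49,0]]
[[5,17],[7,4],[21,10],[24,20],[33,15],[46,2],[49,0]]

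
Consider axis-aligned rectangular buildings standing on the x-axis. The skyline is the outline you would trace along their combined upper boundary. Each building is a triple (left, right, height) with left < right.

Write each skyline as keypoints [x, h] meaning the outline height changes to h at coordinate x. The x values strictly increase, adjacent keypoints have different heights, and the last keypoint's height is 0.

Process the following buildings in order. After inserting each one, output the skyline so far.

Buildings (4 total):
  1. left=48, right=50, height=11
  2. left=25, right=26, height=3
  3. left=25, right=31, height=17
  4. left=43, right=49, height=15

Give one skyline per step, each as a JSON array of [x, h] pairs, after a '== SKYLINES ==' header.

== SKYLINES ==
[[48,11],[50,0]]
[[25,3],[26,0],[48,11],[50,0]]
[[25,17],[31,0],[48,11],[50,0]]
[[25,17],[31,0],[43,15],[49,11],[50,0]]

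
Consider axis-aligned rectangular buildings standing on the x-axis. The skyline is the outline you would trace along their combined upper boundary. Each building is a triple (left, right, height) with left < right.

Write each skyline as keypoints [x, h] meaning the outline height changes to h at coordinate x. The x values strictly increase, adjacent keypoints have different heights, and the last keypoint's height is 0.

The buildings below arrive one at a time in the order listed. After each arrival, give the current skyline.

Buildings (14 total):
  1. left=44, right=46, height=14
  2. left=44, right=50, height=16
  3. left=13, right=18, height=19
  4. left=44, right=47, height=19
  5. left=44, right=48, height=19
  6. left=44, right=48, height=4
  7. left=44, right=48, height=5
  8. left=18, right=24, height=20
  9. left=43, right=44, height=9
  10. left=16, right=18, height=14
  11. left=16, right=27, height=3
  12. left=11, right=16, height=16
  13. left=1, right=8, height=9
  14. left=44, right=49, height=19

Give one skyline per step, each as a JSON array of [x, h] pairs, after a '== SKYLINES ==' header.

== SKYLINES ==
[[44,14],[46,0]]
[[44,16],[50,0]]
[[13,19],[18,0],[44,16],[50,0]]
[[13,19],[18,0],[44,19],[47,16],[50,0]]
[[13,19],[18,0],[44,19],[48,16],[50,0]]
[[13,19],[18,0],[44,19],[48,16],[50,0]]
[[13,19],[18,0],[44,19],[48,16],[50,0]]
[[13,19],[18,20],[24,0],[44,19],[48,16],[50,0]]
[[13,19],[18,20],[24,0],[43,9],[44,19],[48,16],[50,0]]
[[13,19],[18,20],[24,0],[43,9],[44,19],[48,16],[50,0]]
[[13,19],[18,20],[24,3],[27,0],[43,9],[44,19],[48,16],[50,0]]
[[11,16],[13,19],[18,20],[24,3],[27,0],[43,9],[44,19],[48,16],[50,0]]
[[1,9],[8,0],[11,16],[13,19],[18,20],[24,3],[27,0],[43,9],[44,19],[48,16],[50,0]]
[[1,9],[8,0],[11,16],[13,19],[18,20],[24,3],[27,0],[43,9],[44,19],[49,16],[50,0]]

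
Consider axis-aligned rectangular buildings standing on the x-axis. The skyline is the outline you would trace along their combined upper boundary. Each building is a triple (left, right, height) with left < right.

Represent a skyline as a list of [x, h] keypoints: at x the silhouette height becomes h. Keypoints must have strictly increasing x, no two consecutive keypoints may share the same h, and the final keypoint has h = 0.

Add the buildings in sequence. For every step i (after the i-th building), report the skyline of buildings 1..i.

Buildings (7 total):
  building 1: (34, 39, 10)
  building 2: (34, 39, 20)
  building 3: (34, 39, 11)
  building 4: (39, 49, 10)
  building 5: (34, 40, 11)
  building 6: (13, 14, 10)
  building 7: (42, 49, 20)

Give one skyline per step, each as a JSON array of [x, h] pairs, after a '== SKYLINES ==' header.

== SKYLINES ==
[[34,10],[39,0]]
[[34,20],[39,0]]
[[34,20],[39,0]]
[[34,20],[39,10],[49,0]]
[[34,20],[39,11],[40,10],[49,0]]
[[13,10],[14,0],[34,20],[39,11],[40,10],[49,0]]
[[13,10],[14,0],[34,20],[39,11],[40,10],[42,20],[49,0]]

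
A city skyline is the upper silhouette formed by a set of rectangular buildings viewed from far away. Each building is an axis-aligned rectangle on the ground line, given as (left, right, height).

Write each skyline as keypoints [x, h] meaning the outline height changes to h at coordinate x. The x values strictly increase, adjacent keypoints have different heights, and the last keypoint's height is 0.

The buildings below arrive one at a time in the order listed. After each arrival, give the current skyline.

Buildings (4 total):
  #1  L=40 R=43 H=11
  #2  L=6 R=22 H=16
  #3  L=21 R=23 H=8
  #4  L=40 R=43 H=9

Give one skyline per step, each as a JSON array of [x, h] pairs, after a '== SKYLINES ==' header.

== SKYLINES ==
[[40,11],[43,0]]
[[6,16],[22,0],[40,11],[43,0]]
[[6,16],[22,8],[23,0],[40,11],[43,0]]
[[6,16],[22,8],[23,0],[40,11],[43,0]]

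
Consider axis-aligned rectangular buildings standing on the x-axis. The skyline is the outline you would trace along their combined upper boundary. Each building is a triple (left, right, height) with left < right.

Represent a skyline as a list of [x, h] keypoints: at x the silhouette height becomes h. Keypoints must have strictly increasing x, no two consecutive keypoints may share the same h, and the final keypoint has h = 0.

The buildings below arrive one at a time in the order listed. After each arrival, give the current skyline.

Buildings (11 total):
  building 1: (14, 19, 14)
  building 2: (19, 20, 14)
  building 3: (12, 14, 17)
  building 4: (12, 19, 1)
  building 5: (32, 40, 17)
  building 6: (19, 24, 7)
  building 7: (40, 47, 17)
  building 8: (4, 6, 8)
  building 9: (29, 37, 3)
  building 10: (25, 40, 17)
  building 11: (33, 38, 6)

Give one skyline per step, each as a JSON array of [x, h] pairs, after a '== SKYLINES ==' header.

== SKYLINES ==
[[14,14],[19,0]]
[[14,14],[20,0]]
[[12,17],[14,14],[20,0]]
[[12,17],[14,14],[20,0]]
[[12,17],[14,14],[20,0],[32,17],[40,0]]
[[12,17],[14,14],[20,7],[24,0],[32,17],[40,0]]
[[12,17],[14,14],[20,7],[24,0],[32,17],[47,0]]
[[4,8],[6,0],[12,17],[14,14],[20,7],[24,0],[32,17],[47,0]]
[[4,8],[6,0],[12,17],[14,14],[20,7],[24,0],[29,3],[32,17],[47,0]]
[[4,8],[6,0],[12,17],[14,14],[20,7],[24,0],[25,17],[47,0]]
[[4,8],[6,0],[12,17],[14,14],[20,7],[24,0],[25,17],[47,0]]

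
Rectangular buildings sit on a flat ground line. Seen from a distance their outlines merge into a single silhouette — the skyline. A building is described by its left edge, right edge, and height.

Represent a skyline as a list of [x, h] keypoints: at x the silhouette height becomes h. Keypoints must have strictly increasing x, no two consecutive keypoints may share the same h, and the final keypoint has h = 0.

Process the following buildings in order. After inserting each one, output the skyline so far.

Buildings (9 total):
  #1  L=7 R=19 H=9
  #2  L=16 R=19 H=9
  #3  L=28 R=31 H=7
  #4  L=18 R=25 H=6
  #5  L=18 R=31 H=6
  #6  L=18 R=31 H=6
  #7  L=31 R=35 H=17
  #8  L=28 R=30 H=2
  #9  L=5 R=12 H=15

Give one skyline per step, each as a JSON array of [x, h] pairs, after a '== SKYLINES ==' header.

== SKYLINES ==
[[7,9],[19,0]]
[[7,9],[19,0]]
[[7,9],[19,0],[28,7],[31,0]]
[[7,9],[19,6],[25,0],[28,7],[31,0]]
[[7,9],[19,6],[28,7],[31,0]]
[[7,9],[19,6],[28,7],[31,0]]
[[7,9],[19,6],[28,7],[31,17],[35,0]]
[[7,9],[19,6],[28,7],[31,17],[35,0]]
[[5,15],[12,9],[19,6],[28,7],[31,17],[35,0]]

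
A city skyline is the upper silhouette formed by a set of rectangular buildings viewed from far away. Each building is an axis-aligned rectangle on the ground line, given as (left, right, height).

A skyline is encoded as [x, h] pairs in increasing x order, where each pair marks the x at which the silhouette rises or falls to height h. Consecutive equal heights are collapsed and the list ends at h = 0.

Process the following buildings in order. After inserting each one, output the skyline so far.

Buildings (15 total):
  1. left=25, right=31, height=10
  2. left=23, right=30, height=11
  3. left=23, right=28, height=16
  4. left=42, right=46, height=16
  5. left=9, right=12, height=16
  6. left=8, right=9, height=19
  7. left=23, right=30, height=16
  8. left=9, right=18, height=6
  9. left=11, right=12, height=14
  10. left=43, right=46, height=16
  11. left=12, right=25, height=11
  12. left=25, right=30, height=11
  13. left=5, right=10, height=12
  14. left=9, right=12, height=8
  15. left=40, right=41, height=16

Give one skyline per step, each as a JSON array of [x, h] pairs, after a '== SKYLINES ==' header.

== SKYLINES ==
[[25,10],[31,0]]
[[23,11],[30,10],[31,0]]
[[23,16],[28,11],[30,10],[31,0]]
[[23,16],[28,11],[30,10],[31,0],[42,16],[46,0]]
[[9,16],[12,0],[23,16],[28,11],[30,10],[31,0],[42,16],[46,0]]
[[8,19],[9,16],[12,0],[23,16],[28,11],[30,10],[31,0],[42,16],[46,0]]
[[8,19],[9,16],[12,0],[23,16],[30,10],[31,0],[42,16],[46,0]]
[[8,19],[9,16],[12,6],[18,0],[23,16],[30,10],[31,0],[42,16],[46,0]]
[[8,19],[9,16],[12,6],[18,0],[23,16],[30,10],[31,0],[42,16],[46,0]]
[[8,19],[9,16],[12,6],[18,0],[23,16],[30,10],[31,0],[42,16],[46,0]]
[[8,19],[9,16],[12,11],[23,16],[30,10],[31,0],[42,16],[46,0]]
[[8,19],[9,16],[12,11],[23,16],[30,10],[31,0],[42,16],[46,0]]
[[5,12],[8,19],[9,16],[12,11],[23,16],[30,10],[31,0],[42,16],[46,0]]
[[5,12],[8,19],[9,16],[12,11],[23,16],[30,10],[31,0],[42,16],[46,0]]
[[5,12],[8,19],[9,16],[12,11],[23,16],[30,10],[31,0],[40,16],[41,0],[42,16],[46,0]]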